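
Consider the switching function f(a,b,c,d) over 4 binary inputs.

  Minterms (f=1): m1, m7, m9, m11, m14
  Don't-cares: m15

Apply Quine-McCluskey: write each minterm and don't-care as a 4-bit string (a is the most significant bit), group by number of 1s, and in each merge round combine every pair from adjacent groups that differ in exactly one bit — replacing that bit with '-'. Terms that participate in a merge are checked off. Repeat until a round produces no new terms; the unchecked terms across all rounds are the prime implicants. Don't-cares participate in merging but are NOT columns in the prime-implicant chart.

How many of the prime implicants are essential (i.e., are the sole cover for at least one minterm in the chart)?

3

size-2^0 implicants → 0001(✓)  0111(✓)  1001(✓)  1011(✓)  1110(✓)  1111(✓)
size-2^1 implicants → -001  -111  1-11  10-1  111-
Unchecked terms (primes): -001, -111, 1-11, 10-1, 111-
Minterm coverage:
  m1 ⊆ -001 [E]
  m7 ⊆ -111 [E]
  m9 ⊆ -001,10-1
  m11 ⊆ 1-11,10-1
  m14 ⊆ 111- [E]
E = {-001, -111, 111-}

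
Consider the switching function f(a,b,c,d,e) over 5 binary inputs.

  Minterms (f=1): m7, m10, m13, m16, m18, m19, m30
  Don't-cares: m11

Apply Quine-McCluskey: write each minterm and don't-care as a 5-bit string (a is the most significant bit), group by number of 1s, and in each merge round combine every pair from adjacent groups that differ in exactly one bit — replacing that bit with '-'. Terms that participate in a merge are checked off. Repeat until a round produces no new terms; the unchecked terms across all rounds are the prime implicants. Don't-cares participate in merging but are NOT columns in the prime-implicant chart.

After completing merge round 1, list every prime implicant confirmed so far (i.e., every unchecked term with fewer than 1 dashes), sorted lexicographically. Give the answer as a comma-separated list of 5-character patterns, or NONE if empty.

00111, 01101, 11110

Round 0: 00111 01010✓ 01011✓ 01101 10000✓ 10010✓ 10011✓ 11110
Round 1: 0101- 100-0 1001-
PIs = {00111, 0101-, 01101, 100-0, 1001-, 11110}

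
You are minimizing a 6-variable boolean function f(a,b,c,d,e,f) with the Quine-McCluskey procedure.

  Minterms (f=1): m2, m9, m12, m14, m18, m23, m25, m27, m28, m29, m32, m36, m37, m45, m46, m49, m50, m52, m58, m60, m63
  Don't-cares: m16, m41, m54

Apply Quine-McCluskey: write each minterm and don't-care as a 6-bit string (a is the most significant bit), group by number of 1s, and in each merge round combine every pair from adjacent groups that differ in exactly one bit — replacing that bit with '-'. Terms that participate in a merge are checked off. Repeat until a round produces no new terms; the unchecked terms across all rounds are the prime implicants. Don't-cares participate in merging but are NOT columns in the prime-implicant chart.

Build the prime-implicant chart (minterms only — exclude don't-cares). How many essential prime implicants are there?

size-2^0 implicants → 000010(✓)  001001(✓)  001100(✓)  001110(✓)  010000(✓)  010010(✓)  010111  011001(✓)  011011(✓)  011100(✓)  011101(✓)  100000(✓)  100100(✓)  100101(✓)  101001(✓)  101101(✓)  101110(✓)  110001  110010(✓)  110100(✓)  110110(✓)  111010(✓)  111100(✓)  111111
size-2^1 implicants → -01001  -01110  -10010  -11100  0-0010  0-1001  0-1100  0011-0  0100-0  011-01  0110-1  01110-  1-0100  10-101  100-00  10010-  101-01  11-010  11-100  110-10  1101-0
Unchecked terms (primes): -01001, -01110, -10010, -11100, 0-0010, 0-1001, 0-1100, 0011-0, 0100-0, 010111, 011-01, 0110-1, 01110-, 1-0100, 10-101, 100-00, 10010-, 101-01, 11-010, 11-100, 110-10, 110001, 1101-0, 111111
Minterm coverage:
  m2 ⊆ 0-0010 [E]
  m9 ⊆ -01001,0-1001
  m12 ⊆ 0-1100,0011-0
  m14 ⊆ -01110,0011-0
  m18 ⊆ -10010,0-0010,0100-0
  m23 ⊆ 010111 [E]
  m25 ⊆ 0-1001,011-01,0110-1
  m27 ⊆ 0110-1 [E]
  m28 ⊆ -11100,0-1100,01110-
  m29 ⊆ 011-01,01110-
  m32 ⊆ 100-00 [E]
  m36 ⊆ 1-0100,100-00,10010-
  m37 ⊆ 10-101,10010-
  m45 ⊆ 10-101,101-01
  m46 ⊆ -01110 [E]
  m49 ⊆ 110001 [E]
  m50 ⊆ -10010,11-010,110-10
  m52 ⊆ 1-0100,11-100,1101-0
  m58 ⊆ 11-010 [E]
  m60 ⊆ -11100,11-100
  m63 ⊆ 111111 [E]
E = {-01110, 0-0010, 010111, 0110-1, 100-00, 11-010, 110001, 111111}

8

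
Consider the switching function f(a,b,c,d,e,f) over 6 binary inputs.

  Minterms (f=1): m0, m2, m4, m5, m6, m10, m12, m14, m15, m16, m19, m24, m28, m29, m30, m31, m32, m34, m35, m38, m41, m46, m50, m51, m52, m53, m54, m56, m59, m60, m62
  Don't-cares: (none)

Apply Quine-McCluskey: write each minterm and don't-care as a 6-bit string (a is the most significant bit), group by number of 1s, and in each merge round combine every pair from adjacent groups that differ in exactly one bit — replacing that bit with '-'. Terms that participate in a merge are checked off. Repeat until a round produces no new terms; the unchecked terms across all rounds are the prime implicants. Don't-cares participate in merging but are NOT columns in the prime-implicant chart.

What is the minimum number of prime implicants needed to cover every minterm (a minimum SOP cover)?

14

Round 0: 000000✓ 000010✓ 000100✓ 000101✓ 000110✓ 001010✓ 001100✓ 001110✓ 001111✓ 010000✓ 010011✓ 011000✓ 011100✓ 011101✓ 011110✓ 011111✓ 100000✓ 100010✓ 100011✓ 100110✓ 101001 101110✓ 110010✓ 110011✓ 110100✓ 110101✓ 110110✓ 111000✓ 111011✓ 111100✓ 111110✓
Round 1: -00000✓ -00010✓ -00110✓ -01110✓ -10011 -11000✓ -11100✓ -11110✓ 0-0000 0-1100✓ 0-1110✓ 0-1111✓ 00-010✓ 00-100✓ 00-110✓ 000-00✓ 000-10✓ 0000-0✓ 0001-0✓ 00010- 001-10✓ 0011-0✓ 00111-✓ 01-000 011-00✓ 0111-0✓ 0111-1✓ 01110-✓ 01111-✓ 1-0010✓ 1-0011✓ 1-0110✓ 1-1110✓ 10-110✓ 100-10✓ 1000-0✓ 10001-✓ 11-011 11-100✓ 11-110✓ 110-10✓ 11001-✓ 1101-0✓ 11010- 111-00✓ 1111-0✓
Round 2: --1110 -0-110 -00-10 -000-0 -11-00 -111-0 0-11-0 0-111- 00--10 00-1-0 000--0 0111-- 1--110 1-0-10 1-001- 11-1-0
PIs = {--1110, -0-110, -00-10, -000-0, -10011, -11-00, -111-0, 0-0000, 0-11-0, 0-111-, 00--10, 00-1-0, 000--0, 00010-, 01-000, 0111--, 1--110, 1-0-10, 1-001-, 101001, 11-011, 11-1-0, 11010-}
Coverage chart:
  m0: -000-0,0-0000,000--0
  m2: -00-10,-000-0,00--10,000--0
  m4: 00-1-0,000--0,00010-
  m5: 00010- ←essential
  m6: -0-110,-00-10,00--10,00-1-0,000--0
  m10: 00--10 ←essential
  m12: 0-11-0,00-1-0
  m14: --1110,-0-110,0-11-0,0-111-,00--10,00-1-0
  m15: 0-111- ←essential
  m16: 0-0000,01-000
  m19: -10011 ←essential
  m24: -11-00,01-000
  m28: -11-00,-111-0,0-11-0,0111--
  m29: 0111-- ←essential
  m30: --1110,-111-0,0-11-0,0-111-,0111--
  m31: 0-111-,0111--
  m32: -000-0 ←essential
  m34: -00-10,-000-0,1-0-10,1-001-
  m35: 1-001- ←essential
  m38: -0-110,-00-10,1--110,1-0-10
  m41: 101001 ←essential
  m46: --1110,-0-110,1--110
  m50: 1-0-10,1-001-
  m51: -10011,1-001-,11-011
  m52: 11-1-0,11010-
  m53: 11010- ←essential
  m54: 1--110,1-0-10,11-1-0
  m56: -11-00 ←essential
  m59: 11-011 ←essential
  m60: -11-00,-111-0,11-1-0
  m62: --1110,-111-0,1--110,11-1-0
Essential: -000-0, -10011, -11-00, 0-111-, 00--10, 00010-, 0111--, 1-001-, 101001, 11-011, 11010-
Petrick residual → 0-0000, 0-11-0, 1--110
Min cover (14 terms): b'c'd'f' + bc'd'ef + bce'f' + a'c'd'e'f' + a'cdf' + a'cde + a'b'ef' + a'b'c'de' + a'bcd + adef' + ac'd'e + ab'cd'e'f + abd'ef + abc'de'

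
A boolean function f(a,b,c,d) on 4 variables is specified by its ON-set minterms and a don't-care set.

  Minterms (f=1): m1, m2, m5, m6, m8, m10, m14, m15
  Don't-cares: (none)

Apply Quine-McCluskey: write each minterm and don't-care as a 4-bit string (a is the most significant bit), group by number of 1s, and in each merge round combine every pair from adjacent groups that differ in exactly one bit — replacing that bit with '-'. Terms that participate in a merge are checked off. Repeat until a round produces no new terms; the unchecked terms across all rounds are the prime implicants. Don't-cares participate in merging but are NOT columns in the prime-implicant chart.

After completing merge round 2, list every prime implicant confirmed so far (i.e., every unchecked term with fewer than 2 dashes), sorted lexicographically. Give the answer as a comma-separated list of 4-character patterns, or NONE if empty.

size-2^0 implicants → 0001(✓)  0010(✓)  0101(✓)  0110(✓)  1000(✓)  1010(✓)  1110(✓)  1111(✓)
size-2^1 implicants → -010(✓)  -110(✓)  0-01  0-10(✓)  1-10(✓)  10-0  111-
size-2^2 implicants → --10
Unchecked terms (primes): --10, 0-01, 10-0, 111-

0-01, 10-0, 111-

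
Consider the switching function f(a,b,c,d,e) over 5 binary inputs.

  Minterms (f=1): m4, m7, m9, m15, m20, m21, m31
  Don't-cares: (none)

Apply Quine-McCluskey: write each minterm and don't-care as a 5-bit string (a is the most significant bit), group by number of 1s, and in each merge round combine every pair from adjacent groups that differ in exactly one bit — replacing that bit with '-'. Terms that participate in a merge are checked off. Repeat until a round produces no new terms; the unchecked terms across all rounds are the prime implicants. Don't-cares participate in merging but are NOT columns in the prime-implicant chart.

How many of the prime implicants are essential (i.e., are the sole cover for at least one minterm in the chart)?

5

[col 0] 00100*, 00111*, 01001, 01111*, 10100*, 10101*, 11111*
[col 1] -0100, -1111, 0-111, 1010-
Prime implicants: -0100, -1111, 0-111, 01001, 1010-
PI chart (minterm → PIs covering it):
  4 | -0100  (sole → essential)
  7 | 0-111  (sole → essential)
  9 | 01001  (sole → essential)
  15 | -1111,0-111
  20 | -0100,1010-
  21 | 1010-  (sole → essential)
  31 | -1111  (sole → essential)
Essential prime implicants: -0100, -1111, 0-111, 01001, 1010-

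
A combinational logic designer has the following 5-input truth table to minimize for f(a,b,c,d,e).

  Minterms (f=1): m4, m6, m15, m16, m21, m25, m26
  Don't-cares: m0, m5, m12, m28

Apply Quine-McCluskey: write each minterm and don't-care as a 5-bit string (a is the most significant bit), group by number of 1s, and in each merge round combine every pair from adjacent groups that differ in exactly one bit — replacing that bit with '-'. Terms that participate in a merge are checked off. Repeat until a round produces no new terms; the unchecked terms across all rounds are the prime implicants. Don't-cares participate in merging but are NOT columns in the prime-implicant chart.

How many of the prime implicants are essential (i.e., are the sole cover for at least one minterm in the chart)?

Round 0: 00000✓ 00100✓ 00101✓ 00110✓ 01100✓ 01111 10000✓ 10101✓ 11001 11010 11100✓
Round 1: -0000 -0101 -1100 0-100 00-00 001-0 0010-
PIs = {-0000, -0101, -1100, 0-100, 00-00, 001-0, 0010-, 01111, 11001, 11010}
Coverage chart:
  m4: 0-100,00-00,001-0,0010-
  m6: 001-0 ←essential
  m15: 01111 ←essential
  m16: -0000 ←essential
  m21: -0101 ←essential
  m25: 11001 ←essential
  m26: 11010 ←essential
Essential: -0000, -0101, 001-0, 01111, 11001, 11010

6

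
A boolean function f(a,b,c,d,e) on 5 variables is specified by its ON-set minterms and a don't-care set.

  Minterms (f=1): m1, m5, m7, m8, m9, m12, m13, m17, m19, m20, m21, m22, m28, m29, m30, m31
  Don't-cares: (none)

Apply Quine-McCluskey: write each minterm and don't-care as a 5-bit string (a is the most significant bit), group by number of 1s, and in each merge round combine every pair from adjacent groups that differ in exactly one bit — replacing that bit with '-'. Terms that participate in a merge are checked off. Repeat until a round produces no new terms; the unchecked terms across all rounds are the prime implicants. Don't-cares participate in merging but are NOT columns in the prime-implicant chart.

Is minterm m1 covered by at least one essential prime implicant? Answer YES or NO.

[col 0] 00001*, 00101*, 00111*, 01000*, 01001*, 01100*, 01101*, 10001*, 10011*, 10100*, 10101*, 10110*, 11100*, 11101*, 11110*, 11111*
[col 1] -0001*, -0101*, -1100*, -1101*, 0-001*, 0-101*, 00-01*, 001-1, 01-00*, 01-01*, 0100-*, 0110-*, 1-100*, 1-101*, 1-110*, 10-01*, 100-1, 101-0*, 1010-*, 111-0*, 111-1*, 1110-*, 1111-*
[col 2] --101, -0-01, -110-, 0--01, 01-0-, 1-1-0, 1-10-, 111--
Prime implicants: --101, -0-01, -110-, 0--01, 001-1, 01-0-, 1-1-0, 1-10-, 100-1, 111--
PI chart (minterm → PIs covering it):
  1 | -0-01,0--01
  5 | --101,-0-01,0--01,001-1
  7 | 001-1  (sole → essential)
  8 | 01-0-  (sole → essential)
  9 | 0--01,01-0-
  12 | -110-,01-0-
  13 | --101,-110-,0--01,01-0-
  17 | -0-01,100-1
  19 | 100-1  (sole → essential)
  20 | 1-1-0,1-10-
  21 | --101,-0-01,1-10-
  22 | 1-1-0  (sole → essential)
  28 | -110-,1-1-0,1-10-,111--
  29 | --101,-110-,1-10-,111--
  30 | 1-1-0,111--
  31 | 111--  (sole → essential)
Essential prime implicants: 001-1, 01-0-, 1-1-0, 100-1, 111--

NO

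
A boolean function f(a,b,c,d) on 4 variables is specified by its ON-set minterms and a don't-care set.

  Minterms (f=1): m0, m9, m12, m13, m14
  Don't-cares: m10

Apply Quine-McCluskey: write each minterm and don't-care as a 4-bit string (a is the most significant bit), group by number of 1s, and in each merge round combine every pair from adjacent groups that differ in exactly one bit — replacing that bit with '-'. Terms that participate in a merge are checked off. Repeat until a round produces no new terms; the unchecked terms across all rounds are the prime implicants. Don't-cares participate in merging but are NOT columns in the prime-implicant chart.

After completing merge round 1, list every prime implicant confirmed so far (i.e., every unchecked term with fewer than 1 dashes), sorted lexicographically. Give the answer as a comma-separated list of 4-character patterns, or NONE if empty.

0000

[col 0] 0000, 1001*, 1010*, 1100*, 1101*, 1110*
[col 1] 1-01, 1-10, 11-0, 110-
Prime implicants: 0000, 1-01, 1-10, 11-0, 110-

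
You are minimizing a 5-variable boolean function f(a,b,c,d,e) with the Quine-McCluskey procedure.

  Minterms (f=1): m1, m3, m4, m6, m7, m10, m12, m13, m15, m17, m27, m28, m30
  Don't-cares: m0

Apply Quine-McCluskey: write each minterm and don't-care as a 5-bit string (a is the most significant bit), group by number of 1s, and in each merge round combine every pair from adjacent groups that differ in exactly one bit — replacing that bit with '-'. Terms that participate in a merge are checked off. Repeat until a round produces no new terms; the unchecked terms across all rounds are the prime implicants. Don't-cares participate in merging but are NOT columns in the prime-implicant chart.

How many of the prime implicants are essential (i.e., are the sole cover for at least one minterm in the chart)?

4

size-2^0 implicants → 00000(✓)  00001(✓)  00011(✓)  00100(✓)  00110(✓)  00111(✓)  01010  01100(✓)  01101(✓)  01111(✓)  10001(✓)  11011  11100(✓)  11110(✓)
size-2^1 implicants → -0001  -1100  0-100  0-111  00-00  00-11  000-1  0000-  001-0  0011-  011-1  0110-  111-0
Unchecked terms (primes): -0001, -1100, 0-100, 0-111, 00-00, 00-11, 000-1, 0000-, 001-0, 0011-, 01010, 011-1, 0110-, 11011, 111-0
Minterm coverage:
  m1 ⊆ -0001,000-1,0000-
  m3 ⊆ 00-11,000-1
  m4 ⊆ 0-100,00-00,001-0
  m6 ⊆ 001-0,0011-
  m7 ⊆ 0-111,00-11,0011-
  m10 ⊆ 01010 [E]
  m12 ⊆ -1100,0-100,0110-
  m13 ⊆ 011-1,0110-
  m15 ⊆ 0-111,011-1
  m17 ⊆ -0001 [E]
  m27 ⊆ 11011 [E]
  m28 ⊆ -1100,111-0
  m30 ⊆ 111-0 [E]
E = {-0001, 01010, 11011, 111-0}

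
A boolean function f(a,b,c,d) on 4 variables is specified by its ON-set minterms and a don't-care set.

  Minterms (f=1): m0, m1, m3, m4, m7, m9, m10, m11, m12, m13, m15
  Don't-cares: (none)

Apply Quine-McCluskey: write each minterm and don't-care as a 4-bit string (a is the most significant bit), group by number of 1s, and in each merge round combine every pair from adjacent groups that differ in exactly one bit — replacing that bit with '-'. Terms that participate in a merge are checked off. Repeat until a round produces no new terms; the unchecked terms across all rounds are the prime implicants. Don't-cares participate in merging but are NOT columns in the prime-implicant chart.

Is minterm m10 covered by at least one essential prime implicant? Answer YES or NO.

size-2^0 implicants → 0000(✓)  0001(✓)  0011(✓)  0100(✓)  0111(✓)  1001(✓)  1010(✓)  1011(✓)  1100(✓)  1101(✓)  1111(✓)
size-2^1 implicants → -001(✓)  -011(✓)  -100  -111(✓)  0-00  0-11(✓)  00-1(✓)  000-  1-01(✓)  1-11(✓)  10-1(✓)  101-  11-1(✓)  110-
size-2^2 implicants → --11  -0-1  1--1
Unchecked terms (primes): --11, -0-1, -100, 0-00, 000-, 1--1, 101-, 110-
Minterm coverage:
  m0 ⊆ 0-00,000-
  m1 ⊆ -0-1,000-
  m3 ⊆ --11,-0-1
  m4 ⊆ -100,0-00
  m7 ⊆ --11 [E]
  m9 ⊆ -0-1,1--1
  m10 ⊆ 101- [E]
  m11 ⊆ --11,-0-1,1--1,101-
  m12 ⊆ -100,110-
  m13 ⊆ 1--1,110-
  m15 ⊆ --11,1--1
E = {--11, 101-}

YES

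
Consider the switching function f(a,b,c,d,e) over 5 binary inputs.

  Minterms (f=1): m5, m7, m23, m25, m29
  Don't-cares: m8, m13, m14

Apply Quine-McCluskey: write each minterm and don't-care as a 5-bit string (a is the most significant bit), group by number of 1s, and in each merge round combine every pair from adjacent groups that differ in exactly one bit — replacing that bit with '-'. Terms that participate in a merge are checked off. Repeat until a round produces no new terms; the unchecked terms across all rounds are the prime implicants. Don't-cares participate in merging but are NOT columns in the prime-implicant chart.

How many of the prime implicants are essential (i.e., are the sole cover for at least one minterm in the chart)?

2

size-2^0 implicants → 00101(✓)  00111(✓)  01000  01101(✓)  01110  10111(✓)  11001(✓)  11101(✓)
size-2^1 implicants → -0111  -1101  0-101  001-1  11-01
Unchecked terms (primes): -0111, -1101, 0-101, 001-1, 01000, 01110, 11-01
Minterm coverage:
  m5 ⊆ 0-101,001-1
  m7 ⊆ -0111,001-1
  m23 ⊆ -0111 [E]
  m25 ⊆ 11-01 [E]
  m29 ⊆ -1101,11-01
E = {-0111, 11-01}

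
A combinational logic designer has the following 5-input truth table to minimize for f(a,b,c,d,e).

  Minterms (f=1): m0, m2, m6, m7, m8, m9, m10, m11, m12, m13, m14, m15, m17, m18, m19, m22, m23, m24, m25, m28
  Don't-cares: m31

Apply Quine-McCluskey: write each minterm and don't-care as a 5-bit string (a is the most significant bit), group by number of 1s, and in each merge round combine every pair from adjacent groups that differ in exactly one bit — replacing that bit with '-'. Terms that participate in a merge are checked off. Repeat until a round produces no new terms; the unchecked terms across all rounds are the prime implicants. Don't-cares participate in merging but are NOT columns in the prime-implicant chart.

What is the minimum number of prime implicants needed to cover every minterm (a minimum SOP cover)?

[col 0] 00000*, 00010*, 00110*, 00111*, 01000*, 01001*, 01010*, 01011*, 01100*, 01101*, 01110*, 01111*, 10001*, 10010*, 10011*, 10110*, 10111*, 11000*, 11001*, 11100*, 11111*
[col 1] -0010*, -0110*, -0111*, -1000*, -1001*, -1100*, -1111*, 0-000*, 0-010*, 0-110*, 0-111*, 00-10*, 000-0*, 0011-*, 01-00*, 01-01*, 01-10*, 01-11*, 010-0*, 010-1*, 0100-*, 0101-*, 011-0*, 011-1*, 0110-*, 0111-*, 1-001, 1-111*, 10-10*, 10-11*, 100-1, 1001-*, 1011-*, 11-00*, 1100-*
[col 2] --111, -0-10, -011-, -1-00, -100-, 0--10, 0-0-0, 0-11-, 01--0*, 01--1*, 01-0-*, 01-1-*, 010--*, 011--*, 10-1-
[col 3] 01---
Prime implicants: --111, -0-10, -011-, -1-00, -100-, 0--10, 0-0-0, 0-11-, 01---, 1-001, 10-1-, 100-1
PI chart (minterm → PIs covering it):
  0 | 0-0-0  (sole → essential)
  2 | -0-10,0--10,0-0-0
  6 | -0-10,-011-,0--10,0-11-
  7 | --111,-011-,0-11-
  8 | -1-00,-100-,0-0-0,01---
  9 | -100-,01---
  10 | 0--10,0-0-0,01---
  11 | 01---  (sole → essential)
  12 | -1-00,01---
  13 | 01---  (sole → essential)
  14 | 0--10,0-11-,01---
  15 | --111,0-11-,01---
  17 | 1-001,100-1
  18 | -0-10,10-1-
  19 | 10-1-,100-1
  22 | -0-10,-011-,10-1-
  23 | --111,-011-,10-1-
  24 | -1-00,-100-
  25 | -100-,1-001
  28 | -1-00  (sole → essential)
Essential prime implicants: -1-00, 0-0-0, 01---
Petrick residual → -011-, 1-001, 10-1-
Minimum SOP uses 6 PIs: b'cd + bd'e' + a'c'e' + a'b + ac'd'e + ab'd

6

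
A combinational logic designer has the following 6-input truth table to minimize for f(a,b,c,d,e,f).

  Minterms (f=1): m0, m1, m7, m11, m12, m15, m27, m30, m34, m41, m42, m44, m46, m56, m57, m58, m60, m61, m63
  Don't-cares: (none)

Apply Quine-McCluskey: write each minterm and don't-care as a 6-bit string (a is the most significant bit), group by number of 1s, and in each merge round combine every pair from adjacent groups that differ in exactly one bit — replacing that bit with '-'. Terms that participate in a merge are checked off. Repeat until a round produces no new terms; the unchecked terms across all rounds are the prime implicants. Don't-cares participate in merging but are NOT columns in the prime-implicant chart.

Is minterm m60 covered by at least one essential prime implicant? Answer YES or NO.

NO

[col 0] 000000*, 000001*, 000111*, 001011*, 001100*, 001111*, 011011*, 011110, 100010*, 101001*, 101010*, 101100*, 101110*, 111000*, 111001*, 111010*, 111100*, 111101*, 111111*
[col 1] -01100, 0-1011, 00-111, 00000-, 001-11, 1-1001, 1-1010, 1-1100, 10-010, 101-10, 1011-0, 111-00*, 111-01*, 1110-0, 11100-*, 1111-1, 11110-*
[col 2] 111-0-
Prime implicants: -01100, 0-1011, 00-111, 00000-, 001-11, 011110, 1-1001, 1-1010, 1-1100, 10-010, 101-10, 1011-0, 111-0-, 1110-0, 1111-1
PI chart (minterm → PIs covering it):
  0 | 00000-  (sole → essential)
  1 | 00000-  (sole → essential)
  7 | 00-111  (sole → essential)
  11 | 0-1011,001-11
  12 | -01100  (sole → essential)
  15 | 00-111,001-11
  27 | 0-1011  (sole → essential)
  30 | 011110  (sole → essential)
  34 | 10-010  (sole → essential)
  41 | 1-1001  (sole → essential)
  42 | 1-1010,10-010,101-10
  44 | -01100,1-1100,1011-0
  46 | 101-10,1011-0
  56 | 111-0-,1110-0
  57 | 1-1001,111-0-
  58 | 1-1010,1110-0
  60 | 1-1100,111-0-
  61 | 111-0-,1111-1
  63 | 1111-1  (sole → essential)
Essential prime implicants: -01100, 0-1011, 00-111, 00000-, 011110, 1-1001, 10-010, 1111-1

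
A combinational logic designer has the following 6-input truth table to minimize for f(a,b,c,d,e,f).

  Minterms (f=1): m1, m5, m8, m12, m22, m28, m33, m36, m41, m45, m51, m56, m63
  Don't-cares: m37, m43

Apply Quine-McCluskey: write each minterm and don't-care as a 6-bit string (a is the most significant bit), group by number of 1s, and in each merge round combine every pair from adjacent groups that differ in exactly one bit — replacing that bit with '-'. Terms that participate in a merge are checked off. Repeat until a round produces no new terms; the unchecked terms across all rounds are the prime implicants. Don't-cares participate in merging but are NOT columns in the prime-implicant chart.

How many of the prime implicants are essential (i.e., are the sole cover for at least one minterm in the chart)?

size-2^0 implicants → 000001(✓)  000101(✓)  001000(✓)  001100(✓)  010110  011100(✓)  100001(✓)  100100(✓)  100101(✓)  101001(✓)  101011(✓)  101101(✓)  110011  111000  111111
size-2^1 implicants → -00001(✓)  -00101(✓)  0-1100  000-01(✓)  001-00  10-001(✓)  10-101(✓)  100-01(✓)  10010-  101-01(✓)  1010-1
size-2^2 implicants → -00-01  10--01
Unchecked terms (primes): -00-01, 0-1100, 001-00, 010110, 10--01, 10010-, 1010-1, 110011, 111000, 111111
Minterm coverage:
  m1 ⊆ -00-01 [E]
  m5 ⊆ -00-01 [E]
  m8 ⊆ 001-00 [E]
  m12 ⊆ 0-1100,001-00
  m22 ⊆ 010110 [E]
  m28 ⊆ 0-1100 [E]
  m33 ⊆ -00-01,10--01
  m36 ⊆ 10010- [E]
  m41 ⊆ 10--01,1010-1
  m45 ⊆ 10--01 [E]
  m51 ⊆ 110011 [E]
  m56 ⊆ 111000 [E]
  m63 ⊆ 111111 [E]
E = {-00-01, 0-1100, 001-00, 010110, 10--01, 10010-, 110011, 111000, 111111}

9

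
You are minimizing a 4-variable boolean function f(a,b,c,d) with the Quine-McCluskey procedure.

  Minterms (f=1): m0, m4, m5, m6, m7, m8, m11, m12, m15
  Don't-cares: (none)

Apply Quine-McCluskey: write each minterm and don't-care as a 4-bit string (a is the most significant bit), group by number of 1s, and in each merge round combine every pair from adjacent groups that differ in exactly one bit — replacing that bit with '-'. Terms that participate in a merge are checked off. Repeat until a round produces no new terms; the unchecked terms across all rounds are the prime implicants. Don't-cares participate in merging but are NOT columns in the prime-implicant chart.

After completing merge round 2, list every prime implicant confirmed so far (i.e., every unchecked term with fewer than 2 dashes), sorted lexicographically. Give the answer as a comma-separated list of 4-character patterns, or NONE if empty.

-111, 1-11

Round 0: 0000✓ 0100✓ 0101✓ 0110✓ 0111✓ 1000✓ 1011✓ 1100✓ 1111✓
Round 1: -000✓ -100✓ -111 0-00✓ 01-0✓ 01-1✓ 010-✓ 011-✓ 1-00✓ 1-11
Round 2: --00 01--
PIs = {--00, -111, 01--, 1-11}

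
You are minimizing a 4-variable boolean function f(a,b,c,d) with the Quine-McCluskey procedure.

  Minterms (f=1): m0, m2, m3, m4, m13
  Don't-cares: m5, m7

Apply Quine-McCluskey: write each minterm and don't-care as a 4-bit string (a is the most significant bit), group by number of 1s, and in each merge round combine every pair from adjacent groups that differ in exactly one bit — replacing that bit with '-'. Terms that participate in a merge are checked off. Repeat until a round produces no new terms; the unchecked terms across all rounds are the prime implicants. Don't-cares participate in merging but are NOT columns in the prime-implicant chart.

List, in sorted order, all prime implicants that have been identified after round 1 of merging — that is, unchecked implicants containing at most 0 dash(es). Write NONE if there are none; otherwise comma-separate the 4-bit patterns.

NONE

[col 0] 0000*, 0010*, 0011*, 0100*, 0101*, 0111*, 1101*
[col 1] -101, 0-00, 0-11, 00-0, 001-, 01-1, 010-
Prime implicants: -101, 0-00, 0-11, 00-0, 001-, 01-1, 010-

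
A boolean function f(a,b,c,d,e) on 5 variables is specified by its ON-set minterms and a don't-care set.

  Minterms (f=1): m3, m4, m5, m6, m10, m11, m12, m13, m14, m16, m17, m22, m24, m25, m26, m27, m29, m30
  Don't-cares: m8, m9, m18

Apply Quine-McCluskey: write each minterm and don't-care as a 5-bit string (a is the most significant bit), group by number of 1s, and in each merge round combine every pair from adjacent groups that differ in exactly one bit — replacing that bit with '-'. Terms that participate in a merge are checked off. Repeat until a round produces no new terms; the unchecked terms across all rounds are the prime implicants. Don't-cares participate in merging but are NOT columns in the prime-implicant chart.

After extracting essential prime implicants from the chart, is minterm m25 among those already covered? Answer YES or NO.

Round 0: 00011✓ 00100✓ 00101✓ 00110✓ 01000✓ 01001✓ 01010✓ 01011✓ 01100✓ 01101✓ 01110✓ 10000✓ 10001✓ 10010✓ 10110✓ 11000✓ 11001✓ 11010✓ 11011✓ 11101✓ 11110✓
Round 1: -0110✓ -1000✓ -1001✓ -1010✓ -1011✓ -1101✓ -1110✓ 0-011 0-100✓ 0-101✓ 0-110✓ 001-0✓ 0010-✓ 01-00✓ 01-01✓ 01-10✓ 010-0✓ 010-1✓ 0100-✓ 0101-✓ 011-0✓ 0110-✓ 1-000✓ 1-001✓ 1-010✓ 1-110✓ 10-10✓ 100-0✓ 1000-✓ 11-01✓ 11-10✓ 110-0✓ 110-1✓ 1100-✓ 1101-✓
Round 2: --110 -1-01 -1-10 -10-0✓ -10-1✓ -100-✓ -101-✓ 0-1-0 0-10- 01--0 01-0- 010--✓ 1--10 1-0-0 1-00- 110--✓
Round 3: -10--
PIs = {--110, -1-01, -1-10, -10--, 0-011, 0-1-0, 0-10-, 01--0, 01-0-, 1--10, 1-0-0, 1-00-}
Coverage chart:
  m3: 0-011 ←essential
  m4: 0-1-0,0-10-
  m5: 0-10- ←essential
  m6: --110,0-1-0
  m10: -1-10,-10--,01--0
  m11: -10--,0-011
  m12: 0-1-0,0-10-,01--0,01-0-
  m13: -1-01,0-10-,01-0-
  m14: --110,-1-10,0-1-0,01--0
  m16: 1-0-0,1-00-
  m17: 1-00- ←essential
  m22: --110,1--10
  m24: -10--,1-0-0,1-00-
  m25: -1-01,-10--,1-00-
  m26: -1-10,-10--,1--10,1-0-0
  m27: -10-- ←essential
  m29: -1-01 ←essential
  m30: --110,-1-10,1--10
Essential: -1-01, -10--, 0-011, 0-10-, 1-00-

YES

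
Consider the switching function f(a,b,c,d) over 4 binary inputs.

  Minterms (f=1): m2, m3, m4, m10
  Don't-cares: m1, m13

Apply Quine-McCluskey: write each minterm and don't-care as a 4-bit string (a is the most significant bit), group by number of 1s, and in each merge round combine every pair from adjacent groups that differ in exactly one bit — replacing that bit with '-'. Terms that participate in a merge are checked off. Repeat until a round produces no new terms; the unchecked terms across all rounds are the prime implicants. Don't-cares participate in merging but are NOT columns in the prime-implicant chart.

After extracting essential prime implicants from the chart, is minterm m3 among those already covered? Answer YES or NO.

Round 0: 0001✓ 0010✓ 0011✓ 0100 1010✓ 1101
Round 1: -010 00-1 001-
PIs = {-010, 00-1, 001-, 0100, 1101}
Coverage chart:
  m2: -010,001-
  m3: 00-1,001-
  m4: 0100 ←essential
  m10: -010 ←essential
Essential: -010, 0100

NO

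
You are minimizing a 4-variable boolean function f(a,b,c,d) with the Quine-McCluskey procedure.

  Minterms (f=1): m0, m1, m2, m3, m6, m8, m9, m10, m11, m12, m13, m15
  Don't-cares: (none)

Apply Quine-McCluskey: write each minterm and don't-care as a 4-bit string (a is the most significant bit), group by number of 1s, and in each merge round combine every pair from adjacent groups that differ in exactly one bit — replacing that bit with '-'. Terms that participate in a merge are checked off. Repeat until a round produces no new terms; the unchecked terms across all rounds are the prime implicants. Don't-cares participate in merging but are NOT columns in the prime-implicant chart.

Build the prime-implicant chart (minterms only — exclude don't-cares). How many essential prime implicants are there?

4

[col 0] 0000*, 0001*, 0010*, 0011*, 0110*, 1000*, 1001*, 1010*, 1011*, 1100*, 1101*, 1111*
[col 1] -000*, -001*, -010*, -011*, 0-10, 00-0*, 00-1*, 000-*, 001-*, 1-00*, 1-01*, 1-11*, 10-0*, 10-1*, 100-*, 101-*, 11-1*, 110-*
[col 2] -0-0*, -0-1*, -00-*, -01-*, 00--*, 1--1, 1-0-, 10--*
[col 3] -0--
Prime implicants: -0--, 0-10, 1--1, 1-0-
PI chart (minterm → PIs covering it):
  0 | -0--  (sole → essential)
  1 | -0--  (sole → essential)
  2 | -0--,0-10
  3 | -0--  (sole → essential)
  6 | 0-10  (sole → essential)
  8 | -0--,1-0-
  9 | -0--,1--1,1-0-
  10 | -0--  (sole → essential)
  11 | -0--,1--1
  12 | 1-0-  (sole → essential)
  13 | 1--1,1-0-
  15 | 1--1  (sole → essential)
Essential prime implicants: -0--, 0-10, 1--1, 1-0-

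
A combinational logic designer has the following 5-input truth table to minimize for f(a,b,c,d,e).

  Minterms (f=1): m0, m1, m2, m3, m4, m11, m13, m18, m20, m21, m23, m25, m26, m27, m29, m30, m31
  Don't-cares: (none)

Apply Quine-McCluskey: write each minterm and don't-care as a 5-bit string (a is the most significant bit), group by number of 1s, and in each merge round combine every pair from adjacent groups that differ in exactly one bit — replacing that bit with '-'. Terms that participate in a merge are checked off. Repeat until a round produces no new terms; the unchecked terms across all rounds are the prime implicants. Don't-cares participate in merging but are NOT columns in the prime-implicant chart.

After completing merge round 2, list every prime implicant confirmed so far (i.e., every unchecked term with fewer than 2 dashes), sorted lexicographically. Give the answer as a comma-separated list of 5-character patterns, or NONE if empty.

size-2^0 implicants → 00000(✓)  00001(✓)  00010(✓)  00011(✓)  00100(✓)  01011(✓)  01101(✓)  10010(✓)  10100(✓)  10101(✓)  10111(✓)  11001(✓)  11010(✓)  11011(✓)  11101(✓)  11110(✓)  11111(✓)
size-2^1 implicants → -0010  -0100  -1011  -1101  0-011  00-00  000-0(✓)  000-1(✓)  0000-(✓)  0001-(✓)  1-010  1-101(✓)  1-111(✓)  101-1(✓)  1010-  11-01(✓)  11-10(✓)  11-11(✓)  110-1(✓)  1101-(✓)  111-1(✓)  1111-(✓)
size-2^2 implicants → 000--  1-1-1  11--1  11-1-
Unchecked terms (primes): -0010, -0100, -1011, -1101, 0-011, 00-00, 000--, 1-010, 1-1-1, 1010-, 11--1, 11-1-

-0010, -0100, -1011, -1101, 0-011, 00-00, 1-010, 1010-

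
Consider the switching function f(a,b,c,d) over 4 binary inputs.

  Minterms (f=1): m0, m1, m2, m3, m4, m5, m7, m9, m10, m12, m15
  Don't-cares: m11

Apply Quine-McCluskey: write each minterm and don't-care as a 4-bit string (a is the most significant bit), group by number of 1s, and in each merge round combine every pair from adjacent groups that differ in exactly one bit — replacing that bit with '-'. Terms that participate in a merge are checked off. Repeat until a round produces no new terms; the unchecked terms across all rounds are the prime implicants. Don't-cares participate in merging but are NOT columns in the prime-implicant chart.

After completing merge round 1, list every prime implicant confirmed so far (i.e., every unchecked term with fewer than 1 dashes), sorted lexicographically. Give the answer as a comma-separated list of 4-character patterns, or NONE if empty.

size-2^0 implicants → 0000(✓)  0001(✓)  0010(✓)  0011(✓)  0100(✓)  0101(✓)  0111(✓)  1001(✓)  1010(✓)  1011(✓)  1100(✓)  1111(✓)
size-2^1 implicants → -001(✓)  -010(✓)  -011(✓)  -100  -111(✓)  0-00(✓)  0-01(✓)  0-11(✓)  00-0(✓)  00-1(✓)  000-(✓)  001-(✓)  01-1(✓)  010-(✓)  1-11(✓)  10-1(✓)  101-(✓)
size-2^2 implicants → --11  -0-1  -01-  0--1  0-0-  00--
Unchecked terms (primes): --11, -0-1, -01-, -100, 0--1, 0-0-, 00--

NONE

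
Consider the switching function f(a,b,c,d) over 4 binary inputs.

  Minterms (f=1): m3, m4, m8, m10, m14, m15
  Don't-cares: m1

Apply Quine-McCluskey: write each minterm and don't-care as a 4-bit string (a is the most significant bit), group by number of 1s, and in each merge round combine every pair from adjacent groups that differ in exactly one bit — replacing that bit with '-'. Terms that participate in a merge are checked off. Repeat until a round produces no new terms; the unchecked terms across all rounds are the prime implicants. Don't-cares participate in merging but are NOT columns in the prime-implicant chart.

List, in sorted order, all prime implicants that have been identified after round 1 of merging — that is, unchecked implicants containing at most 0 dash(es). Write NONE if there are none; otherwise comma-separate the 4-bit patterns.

size-2^0 implicants → 0001(✓)  0011(✓)  0100  1000(✓)  1010(✓)  1110(✓)  1111(✓)
size-2^1 implicants → 00-1  1-10  10-0  111-
Unchecked terms (primes): 00-1, 0100, 1-10, 10-0, 111-

0100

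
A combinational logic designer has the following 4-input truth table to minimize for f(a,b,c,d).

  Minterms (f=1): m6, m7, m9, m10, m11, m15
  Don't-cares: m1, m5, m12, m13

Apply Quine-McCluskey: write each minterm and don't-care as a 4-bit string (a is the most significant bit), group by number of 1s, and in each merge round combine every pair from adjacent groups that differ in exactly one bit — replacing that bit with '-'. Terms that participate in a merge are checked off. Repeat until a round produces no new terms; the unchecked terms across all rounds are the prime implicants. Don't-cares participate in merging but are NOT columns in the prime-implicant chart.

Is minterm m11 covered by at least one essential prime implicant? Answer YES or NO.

YES

size-2^0 implicants → 0001(✓)  0101(✓)  0110(✓)  0111(✓)  1001(✓)  1010(✓)  1011(✓)  1100(✓)  1101(✓)  1111(✓)
size-2^1 implicants → -001(✓)  -101(✓)  -111(✓)  0-01(✓)  01-1(✓)  011-  1-01(✓)  1-11(✓)  10-1(✓)  101-  11-1(✓)  110-
size-2^2 implicants → --01  -1-1  1--1
Unchecked terms (primes): --01, -1-1, 011-, 1--1, 101-, 110-
Minterm coverage:
  m6 ⊆ 011- [E]
  m7 ⊆ -1-1,011-
  m9 ⊆ --01,1--1
  m10 ⊆ 101- [E]
  m11 ⊆ 1--1,101-
  m15 ⊆ -1-1,1--1
E = {011-, 101-}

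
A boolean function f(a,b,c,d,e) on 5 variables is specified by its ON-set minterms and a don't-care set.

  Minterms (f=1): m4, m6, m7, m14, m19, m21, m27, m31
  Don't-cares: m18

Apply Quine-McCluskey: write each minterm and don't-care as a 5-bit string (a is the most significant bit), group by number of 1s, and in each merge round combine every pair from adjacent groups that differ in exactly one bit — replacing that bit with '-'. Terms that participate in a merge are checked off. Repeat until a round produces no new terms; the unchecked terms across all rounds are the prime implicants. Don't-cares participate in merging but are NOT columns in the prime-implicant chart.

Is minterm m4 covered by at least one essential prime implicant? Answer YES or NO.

YES

Round 0: 00100✓ 00110✓ 00111✓ 01110✓ 10010✓ 10011✓ 10101 11011✓ 11111✓
Round 1: 0-110 001-0 0011- 1-011 1001- 11-11
PIs = {0-110, 001-0, 0011-, 1-011, 1001-, 10101, 11-11}
Coverage chart:
  m4: 001-0 ←essential
  m6: 0-110,001-0,0011-
  m7: 0011- ←essential
  m14: 0-110 ←essential
  m19: 1-011,1001-
  m21: 10101 ←essential
  m27: 1-011,11-11
  m31: 11-11 ←essential
Essential: 0-110, 001-0, 0011-, 10101, 11-11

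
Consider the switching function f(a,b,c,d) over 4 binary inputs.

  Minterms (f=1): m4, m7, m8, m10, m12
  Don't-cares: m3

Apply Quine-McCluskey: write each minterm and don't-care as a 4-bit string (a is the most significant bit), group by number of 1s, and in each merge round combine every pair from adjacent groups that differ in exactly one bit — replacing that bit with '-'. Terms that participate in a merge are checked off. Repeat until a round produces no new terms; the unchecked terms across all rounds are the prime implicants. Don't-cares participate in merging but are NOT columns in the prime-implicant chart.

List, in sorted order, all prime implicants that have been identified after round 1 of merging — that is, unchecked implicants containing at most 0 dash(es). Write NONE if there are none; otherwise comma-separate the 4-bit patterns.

NONE

[col 0] 0011*, 0100*, 0111*, 1000*, 1010*, 1100*
[col 1] -100, 0-11, 1-00, 10-0
Prime implicants: -100, 0-11, 1-00, 10-0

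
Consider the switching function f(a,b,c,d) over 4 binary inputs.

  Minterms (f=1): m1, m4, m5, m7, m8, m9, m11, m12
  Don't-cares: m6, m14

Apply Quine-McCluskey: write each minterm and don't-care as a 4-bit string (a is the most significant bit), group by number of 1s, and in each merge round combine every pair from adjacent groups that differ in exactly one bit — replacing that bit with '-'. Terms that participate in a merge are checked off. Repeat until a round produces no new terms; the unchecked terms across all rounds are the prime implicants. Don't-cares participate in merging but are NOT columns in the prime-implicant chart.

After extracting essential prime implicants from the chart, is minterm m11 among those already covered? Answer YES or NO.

Round 0: 0001✓ 0100✓ 0101✓ 0110✓ 0111✓ 1000✓ 1001✓ 1011✓ 1100✓ 1110✓
Round 1: -001 -100✓ -110✓ 0-01 01-0✓ 01-1✓ 010-✓ 011-✓ 1-00 10-1 100- 11-0✓
Round 2: -1-0 01--
PIs = {-001, -1-0, 0-01, 01--, 1-00, 10-1, 100-}
Coverage chart:
  m1: -001,0-01
  m4: -1-0,01--
  m5: 0-01,01--
  m7: 01-- ←essential
  m8: 1-00,100-
  m9: -001,10-1,100-
  m11: 10-1 ←essential
  m12: -1-0,1-00
Essential: 01--, 10-1

YES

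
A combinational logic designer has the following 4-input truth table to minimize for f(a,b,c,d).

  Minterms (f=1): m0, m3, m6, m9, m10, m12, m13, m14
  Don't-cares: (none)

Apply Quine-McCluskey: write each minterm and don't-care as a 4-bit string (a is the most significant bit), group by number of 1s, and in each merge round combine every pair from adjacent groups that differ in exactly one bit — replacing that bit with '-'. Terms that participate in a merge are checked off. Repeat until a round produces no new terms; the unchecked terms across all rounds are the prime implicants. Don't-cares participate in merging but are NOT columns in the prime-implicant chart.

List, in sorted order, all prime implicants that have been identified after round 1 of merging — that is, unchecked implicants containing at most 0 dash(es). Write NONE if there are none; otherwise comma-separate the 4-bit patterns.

Round 0: 0000 0011 0110✓ 1001✓ 1010✓ 1100✓ 1101✓ 1110✓
Round 1: -110 1-01 1-10 11-0 110-
PIs = {-110, 0000, 0011, 1-01, 1-10, 11-0, 110-}

0000, 0011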